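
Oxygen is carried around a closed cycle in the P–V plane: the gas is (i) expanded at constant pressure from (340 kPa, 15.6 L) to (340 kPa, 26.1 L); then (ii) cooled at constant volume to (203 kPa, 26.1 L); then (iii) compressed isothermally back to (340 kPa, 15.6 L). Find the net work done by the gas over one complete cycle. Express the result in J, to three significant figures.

W_net ≈ 843 J

Leg (i): W = PΔV = (340)(26.1 − 15.6) = 3570 J.
Leg (ii): W = 0.
Leg (iii): W = PᵢVᵢ ln(V_f/Vᵢ) = (5298) ln(15.6/26.1) = -2727 J.
W_net = 3570 − 2727 = 843.2 J.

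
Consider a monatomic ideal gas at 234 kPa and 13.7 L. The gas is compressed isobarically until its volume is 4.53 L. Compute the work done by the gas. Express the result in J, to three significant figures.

Isobaric: W = P ΔV.
W = (234 kPa)(4.53 − 13.7 L) = (234)(-9.17) = -2146 J.

W ≈ -2150 J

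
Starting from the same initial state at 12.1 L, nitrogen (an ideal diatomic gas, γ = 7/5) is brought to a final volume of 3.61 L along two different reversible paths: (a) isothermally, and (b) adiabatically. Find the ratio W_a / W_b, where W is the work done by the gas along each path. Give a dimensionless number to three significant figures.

W_a / W_b ≈ 0.778

Path (a) isothermal: W = P₁V₁ ln(V₂/V₁) → W_a/(P₁V₁) = -1.209.
Path (b) adiabatic: W = P₁V₁(1 − (V₁/V₂)^(γ−1))/(γ−1) → W_b/(P₁V₁) = -1.556.
W_a / W_b = -1.209 / -1.556 = 0.7775.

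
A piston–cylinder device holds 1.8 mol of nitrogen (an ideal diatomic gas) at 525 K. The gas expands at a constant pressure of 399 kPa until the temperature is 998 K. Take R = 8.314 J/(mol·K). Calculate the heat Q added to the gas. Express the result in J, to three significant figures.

Isobaric: W = nRΔT = (1.8)(8.314)(473) = 7079 J.
ΔU = nCᵥΔT with Cᵥ = 5R/2: ΔU = (1.8)(20.79)(473) = 17696 J.
Q = ΔU + W = 17696 + 7079 = 24775 J.

Q ≈ 24800 J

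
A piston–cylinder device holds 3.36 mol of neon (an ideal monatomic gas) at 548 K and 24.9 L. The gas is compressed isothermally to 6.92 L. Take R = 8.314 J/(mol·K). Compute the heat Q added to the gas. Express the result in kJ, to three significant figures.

Isothermal ⇒ ΔU = 0, so Q = W = nRT ln(V₂/V₁).
Q = (3.36)(8.314)(548) ln(6.92/24.9) = 15308 × -1.28 = -19602 J.

Q ≈ -19.6 kJ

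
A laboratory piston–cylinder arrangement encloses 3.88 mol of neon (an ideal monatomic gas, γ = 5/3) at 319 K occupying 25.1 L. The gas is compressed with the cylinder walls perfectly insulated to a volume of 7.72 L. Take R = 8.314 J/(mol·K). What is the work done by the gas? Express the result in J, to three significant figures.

W ≈ -18400 J

Adiabatic: TV^(γ−1) = const with γ = 5/3.
T₂ = T₁ (V₁/V₂)^(γ−1) = 319 × (25.1/7.72)^0.667 = 319 × 2.195 = 700.1 K.
W_by = nCᵥ(T₁ − T₂) = (3.88)(12.47)(319 − 700.1) = -18441 J.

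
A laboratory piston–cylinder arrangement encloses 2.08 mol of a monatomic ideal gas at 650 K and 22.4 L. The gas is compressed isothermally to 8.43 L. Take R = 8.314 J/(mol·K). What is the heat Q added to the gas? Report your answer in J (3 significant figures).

Q ≈ -11000 J

Isothermal ⇒ ΔU = 0, so Q = W = nRT ln(V₂/V₁).
Q = (2.08)(8.314)(650) ln(8.43/22.4) = 11241 × -0.9773 = -10985 J.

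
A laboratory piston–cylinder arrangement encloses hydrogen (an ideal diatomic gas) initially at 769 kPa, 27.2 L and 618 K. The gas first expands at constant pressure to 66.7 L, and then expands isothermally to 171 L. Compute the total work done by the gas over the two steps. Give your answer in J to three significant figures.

W_total ≈ 78700 J

Step 1 (isobaric): W = PΔV = (769 kPa)(66.7 − 27.2 L) = 30376 J.
After step 1: P = 769 kPa, V = 66.7 L, T = 1515 K.
Step 2 (isothermal): W = P₁V₁ ln(V₂/V₁) = (51292) ln(171/66.7) = 48290 J.
W_total = 30376 + 48290 = 78665 J.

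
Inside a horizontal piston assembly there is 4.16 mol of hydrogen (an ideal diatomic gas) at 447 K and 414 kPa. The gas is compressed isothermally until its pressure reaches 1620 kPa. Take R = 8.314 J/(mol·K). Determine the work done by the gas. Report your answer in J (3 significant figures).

W ≈ -21100 J

Isothermal process: W = nRT ln(V₂/V₁) = nRT ln(P₁/P₂).
W = (4.16)(8.314)(447) × ln(414/1620)
  = 15460 × ln(0.2556) = 15460 × -1.364
W_by_gas = -21092 J.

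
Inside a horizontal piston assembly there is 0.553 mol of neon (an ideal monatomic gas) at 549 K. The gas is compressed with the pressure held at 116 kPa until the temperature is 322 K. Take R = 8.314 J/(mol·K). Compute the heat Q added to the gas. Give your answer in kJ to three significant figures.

Q ≈ -2.61 kJ

Isobaric: W = nRΔT = (0.553)(8.314)(-227) = -1044 J.
ΔU = nCᵥΔT with Cᵥ = 3R/2: ΔU = (0.553)(12.47)(-227) = -1565 J.
Q = ΔU + W = -1565 − 1044 = -2609 J.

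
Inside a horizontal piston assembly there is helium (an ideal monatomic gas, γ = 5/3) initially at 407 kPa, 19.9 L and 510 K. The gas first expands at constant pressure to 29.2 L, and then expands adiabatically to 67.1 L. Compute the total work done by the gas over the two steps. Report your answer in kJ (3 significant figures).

Step 1 (isobaric): W = PΔV = (407 kPa)(29.2 − 19.9 L) = 3785 J.
After step 1: P = 407 kPa, V = 29.2 L, T = 748.3 K.
Step 2 (adiabatic): W = (P₁V₁ − P₂V₂)/(γ−1) = (11884 − 6825)/0.667 = 7590 J.
W_total = 3785 + 7590 = 11375 J.

W_total ≈ 11.4 kJ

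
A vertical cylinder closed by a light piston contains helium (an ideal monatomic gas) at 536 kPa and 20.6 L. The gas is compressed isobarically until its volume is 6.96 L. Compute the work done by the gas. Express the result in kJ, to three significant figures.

Isobaric: W = P ΔV.
W = (536 kPa)(6.96 − 20.6 L) = (536)(-13.64) = -7311 J.

W ≈ -7.31 kJ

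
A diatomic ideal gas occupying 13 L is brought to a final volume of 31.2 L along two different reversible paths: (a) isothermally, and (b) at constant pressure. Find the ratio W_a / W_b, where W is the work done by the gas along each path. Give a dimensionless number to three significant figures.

W_a / W_b ≈ 0.625

Path (a) isothermal: W = P₁V₁ ln(V₂/V₁) → W_a/(P₁V₁) = 0.8755.
Path (b) isobaric: W = P₁(V₂ − V₁) → W_b/(P₁V₁) = 1.4.
W_a / W_b = 0.8755 / 1.4 = 0.6253.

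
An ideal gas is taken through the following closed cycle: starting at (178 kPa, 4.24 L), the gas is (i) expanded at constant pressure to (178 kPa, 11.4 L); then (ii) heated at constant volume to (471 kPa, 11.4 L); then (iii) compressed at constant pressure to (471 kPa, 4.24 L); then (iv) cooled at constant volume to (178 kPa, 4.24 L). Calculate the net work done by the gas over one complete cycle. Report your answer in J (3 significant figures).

W_net ≈ -2100 J

Constant-volume legs do no work.
W(i) = (178)(11.4 − 4.24) = 1274 J; W(iii) = (471)(4.24 − 11.4) = -3372 J.
W_net = 1274 − 3372 = -2098 J (the counter-clockwise enclosed area).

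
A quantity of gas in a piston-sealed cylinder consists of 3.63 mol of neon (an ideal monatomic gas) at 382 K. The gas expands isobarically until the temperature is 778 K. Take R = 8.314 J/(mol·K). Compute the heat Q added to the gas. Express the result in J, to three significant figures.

Isobaric: W = nRΔT = (3.63)(8.314)(396) = 11951 J.
ΔU = nCᵥΔT with Cᵥ = 3R/2: ΔU = (3.63)(12.47)(396) = 17927 J.
Q = ΔU + W = 17927 + 11951 = 29878 J.

Q ≈ 29900 J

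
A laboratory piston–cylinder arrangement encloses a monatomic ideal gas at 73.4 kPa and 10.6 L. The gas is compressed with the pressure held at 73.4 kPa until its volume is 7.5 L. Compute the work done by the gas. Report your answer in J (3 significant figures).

Isobaric: W = P ΔV.
W = (73.4 kPa)(7.5 − 10.6 L) = (73.4)(-3.1) = -227.5 J.

W ≈ -228 J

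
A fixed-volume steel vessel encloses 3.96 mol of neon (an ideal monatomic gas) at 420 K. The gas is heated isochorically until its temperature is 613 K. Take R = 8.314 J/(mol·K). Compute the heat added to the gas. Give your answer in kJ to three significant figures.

Q ≈ 9.53 kJ

Constant volume ⇒ W = 0, so Q = ΔU = nCᵥΔT with Cᵥ = 3R/2 = 12.47 J/(mol·K).
ΔU = (3.96)(12.47)(613 − 420) = 9531 J.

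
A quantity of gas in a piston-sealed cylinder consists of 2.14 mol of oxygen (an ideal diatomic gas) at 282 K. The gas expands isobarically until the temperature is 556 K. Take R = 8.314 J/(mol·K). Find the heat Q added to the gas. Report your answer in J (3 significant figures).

Q ≈ 17100 J

Isobaric: W = nRΔT = (2.14)(8.314)(274) = 4875 J.
ΔU = nCᵥΔT with Cᵥ = 5R/2: ΔU = (2.14)(20.79)(274) = 12187 J.
Q = ΔU + W = 12187 + 4875 = 17062 J.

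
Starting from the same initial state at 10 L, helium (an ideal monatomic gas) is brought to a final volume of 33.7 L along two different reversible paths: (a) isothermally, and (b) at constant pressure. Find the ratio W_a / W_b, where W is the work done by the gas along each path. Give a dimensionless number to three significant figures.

W_a / W_b ≈ 0.513

Path (a) isothermal: W = P₁V₁ ln(V₂/V₁) → W_a/(P₁V₁) = 1.215.
Path (b) isobaric: W = P₁(V₂ − V₁) → W_b/(P₁V₁) = 2.37.
W_a / W_b = 1.215 / 2.37 = 0.5126.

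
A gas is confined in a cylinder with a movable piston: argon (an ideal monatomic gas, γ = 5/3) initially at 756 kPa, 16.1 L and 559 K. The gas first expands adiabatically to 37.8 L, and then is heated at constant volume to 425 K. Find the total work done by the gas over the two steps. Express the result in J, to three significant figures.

W_total ≈ 7920 J

Step 1 (adiabatic): W = (P₁V₁ − P₂V₂)/(γ−1) = (12172 − 6890)/0.667 = 7922 J.
Step 2 (isochoric): W = 0 (constant volume).
W_total = 7922 + 0 = 7922 J.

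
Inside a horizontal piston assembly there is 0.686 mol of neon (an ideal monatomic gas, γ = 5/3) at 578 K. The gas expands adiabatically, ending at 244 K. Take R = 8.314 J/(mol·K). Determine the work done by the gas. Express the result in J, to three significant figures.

W ≈ 2860 J

Adiabatic ⇒ Q = 0, so W_by = −ΔU = nCᵥ(T₁ − T₂).
Cᵥ = 3R/2 = 12.47 J/(mol·K).
W = (0.686)(12.47)(578 − 244) = 2857 J.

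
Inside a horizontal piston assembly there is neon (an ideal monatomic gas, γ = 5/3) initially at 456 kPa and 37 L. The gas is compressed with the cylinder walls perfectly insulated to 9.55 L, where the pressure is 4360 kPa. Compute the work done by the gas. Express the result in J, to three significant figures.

W ≈ -37100 J

Adiabatic: W = (P₁V₁ − P₂V₂)/(γ − 1) with γ = 5/3.
P₁V₁ = 16872 J, P₂V₂ = 41638 J.
W = (16872 − 41638) / 0.6667 = -37149 J.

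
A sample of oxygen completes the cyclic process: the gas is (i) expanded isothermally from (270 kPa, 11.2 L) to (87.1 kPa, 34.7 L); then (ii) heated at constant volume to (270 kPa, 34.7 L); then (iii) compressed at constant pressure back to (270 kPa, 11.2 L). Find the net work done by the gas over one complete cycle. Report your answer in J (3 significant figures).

W_net ≈ -2930 J

Leg (i): W = PᵢVᵢ ln(V_f/Vᵢ) = (3024) ln(34.7/11.2) = 3420 J.
Leg (ii): W = 0.
Leg (iii): W = PΔV = (270)(11.2 − 34.7) = -6345 J.
W_net = 3420 − 6345 = -2925 J.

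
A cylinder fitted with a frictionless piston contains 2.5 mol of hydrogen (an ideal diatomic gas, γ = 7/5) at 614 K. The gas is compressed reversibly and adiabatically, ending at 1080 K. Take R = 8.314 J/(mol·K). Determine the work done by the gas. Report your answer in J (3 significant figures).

Adiabatic ⇒ Q = 0, so W_by = −ΔU = nCᵥ(T₁ − T₂).
Cᵥ = 5R/2 = 20.79 J/(mol·K).
W = (2.5)(20.79)(614 − 1080) = -24215 J.

W ≈ -24200 J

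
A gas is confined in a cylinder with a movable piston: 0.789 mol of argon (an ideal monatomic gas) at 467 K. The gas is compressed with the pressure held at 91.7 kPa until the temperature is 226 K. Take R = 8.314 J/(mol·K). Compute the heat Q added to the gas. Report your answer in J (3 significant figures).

Q ≈ -3950 J

Isobaric: W = nRΔT = (0.789)(8.314)(-241) = -1581 J.
ΔU = nCᵥΔT with Cᵥ = 3R/2: ΔU = (0.789)(12.47)(-241) = -2371 J.
Q = ΔU + W = -2371 − 1581 = -3952 J.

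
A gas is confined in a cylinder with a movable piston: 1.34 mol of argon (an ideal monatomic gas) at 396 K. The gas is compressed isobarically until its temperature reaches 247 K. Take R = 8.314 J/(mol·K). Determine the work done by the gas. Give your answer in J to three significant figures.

Isobaric: W = P ΔV = nR ΔT.
W = (1.34)(8.314)(247 − 396) = -1660 J.

W ≈ -1660 J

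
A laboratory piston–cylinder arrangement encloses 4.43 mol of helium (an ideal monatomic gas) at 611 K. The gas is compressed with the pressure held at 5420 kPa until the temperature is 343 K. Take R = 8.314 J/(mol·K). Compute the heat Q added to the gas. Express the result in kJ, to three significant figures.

Q ≈ -24.7 kJ

Isobaric: W = nRΔT = (4.43)(8.314)(-268) = -9871 J.
ΔU = nCᵥΔT with Cᵥ = 3R/2: ΔU = (4.43)(12.47)(-268) = -14806 J.
Q = ΔU + W = -14806 − 9871 = -24677 J.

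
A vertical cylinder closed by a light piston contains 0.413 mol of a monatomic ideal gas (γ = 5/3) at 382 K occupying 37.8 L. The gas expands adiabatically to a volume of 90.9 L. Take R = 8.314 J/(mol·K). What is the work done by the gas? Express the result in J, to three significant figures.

Adiabatic: TV^(γ−1) = const with γ = 5/3.
T₂ = T₁ (V₁/V₂)^(γ−1) = 382 × (37.8/90.9)^0.667 = 382 × 0.5571 = 212.8 K.
W_by = nCᵥ(T₁ − T₂) = (0.413)(12.47)(382 − 212.8) = 871.4 J.

W ≈ 871 J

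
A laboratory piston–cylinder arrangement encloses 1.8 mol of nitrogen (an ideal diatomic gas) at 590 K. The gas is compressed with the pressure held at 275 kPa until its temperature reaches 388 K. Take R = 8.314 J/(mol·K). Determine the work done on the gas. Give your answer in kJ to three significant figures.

W ≈ 3.02 kJ

Isobaric: W = P ΔV = nR ΔT.
W = (1.8)(8.314)(388 − 590) = -3023 J.
Work on gas = −W_by = 3023 J.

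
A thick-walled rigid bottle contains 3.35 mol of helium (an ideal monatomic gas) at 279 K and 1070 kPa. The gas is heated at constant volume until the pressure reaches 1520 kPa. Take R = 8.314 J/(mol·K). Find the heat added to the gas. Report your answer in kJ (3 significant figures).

Q ≈ 4.90 kJ

Constant volume ⇒ W = 0, so Q = ΔU = nCᵥΔT with Cᵥ = 3R/2 = 12.47 J/(mol·K).
At constant V, T₂/T₁ = P₂/P₁ ⇒ ΔT = T₁(P₂/P₁ − 1) = 279·(1520/1070 − 1) = 117.3 K.
ΔU = (3.35)(12.47)(117.3) = 4902 J.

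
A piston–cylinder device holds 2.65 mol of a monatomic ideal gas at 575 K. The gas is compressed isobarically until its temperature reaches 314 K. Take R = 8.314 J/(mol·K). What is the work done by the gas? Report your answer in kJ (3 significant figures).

Isobaric: W = P ΔV = nR ΔT.
W = (2.65)(8.314)(314 − 575) = -5750 J.

W ≈ -5.75 kJ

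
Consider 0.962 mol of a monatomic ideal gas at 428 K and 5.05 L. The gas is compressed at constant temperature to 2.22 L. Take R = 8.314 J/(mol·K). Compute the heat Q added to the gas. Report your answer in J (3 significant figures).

Isothermal ⇒ ΔU = 0, so Q = W = nRT ln(V₂/V₁).
Q = (0.962)(8.314)(428) ln(2.22/5.05) = 3423 × -0.8219 = -2813 J.

Q ≈ -2810 J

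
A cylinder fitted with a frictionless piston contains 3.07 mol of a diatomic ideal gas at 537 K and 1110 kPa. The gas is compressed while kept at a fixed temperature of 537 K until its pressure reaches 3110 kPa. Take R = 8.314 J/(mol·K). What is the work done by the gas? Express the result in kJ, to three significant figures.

W ≈ -14.1 kJ

Isothermal process: W = nRT ln(V₂/V₁) = nRT ln(P₁/P₂).
W = (3.07)(8.314)(537) × ln(1110/3110)
  = 13706 × ln(0.3569) = 13706 × -1.03
W_by_gas = -14121 J.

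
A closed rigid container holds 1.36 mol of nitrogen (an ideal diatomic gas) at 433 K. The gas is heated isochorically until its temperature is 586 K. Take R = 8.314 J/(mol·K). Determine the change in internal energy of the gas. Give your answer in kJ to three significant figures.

Constant volume ⇒ W = 0, so Q = ΔU = nCᵥΔT with Cᵥ = 5R/2 = 20.79 J/(mol·K).
ΔU = (1.36)(20.79)(586 − 433) = 4325 J.

ΔU ≈ 4.32 kJ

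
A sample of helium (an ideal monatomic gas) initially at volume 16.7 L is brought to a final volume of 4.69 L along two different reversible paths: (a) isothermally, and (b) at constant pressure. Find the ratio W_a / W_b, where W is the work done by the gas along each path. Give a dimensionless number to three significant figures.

Path (a) isothermal: W = P₁V₁ ln(V₂/V₁) → W_a/(P₁V₁) = -1.27.
Path (b) isobaric: W = P₁(V₂ − V₁) → W_b/(P₁V₁) = -0.7192.
W_a / W_b = -1.27 / -0.7192 = 1.766.

W_a / W_b ≈ 1.77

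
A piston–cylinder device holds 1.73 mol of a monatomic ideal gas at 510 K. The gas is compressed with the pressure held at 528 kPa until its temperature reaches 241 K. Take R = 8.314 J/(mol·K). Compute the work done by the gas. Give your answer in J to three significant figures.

W ≈ -3870 J

Isobaric: W = P ΔV = nR ΔT.
W = (1.73)(8.314)(241 − 510) = -3869 J.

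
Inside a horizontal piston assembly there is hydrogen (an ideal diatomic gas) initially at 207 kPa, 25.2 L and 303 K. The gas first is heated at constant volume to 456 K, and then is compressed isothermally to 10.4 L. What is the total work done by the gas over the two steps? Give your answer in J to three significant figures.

Step 1 (isochoric): W = 0 (constant volume).
After step 1: P = 311.5 kPa (V unchanged).
Step 2 (isothermal): W = P₁V₁ ln(V₂/V₁) = (7850) ln(10.4/25.2) = -6948 J.
W_total = 0 − 6948 = -6948 J.

W_total ≈ -6950 J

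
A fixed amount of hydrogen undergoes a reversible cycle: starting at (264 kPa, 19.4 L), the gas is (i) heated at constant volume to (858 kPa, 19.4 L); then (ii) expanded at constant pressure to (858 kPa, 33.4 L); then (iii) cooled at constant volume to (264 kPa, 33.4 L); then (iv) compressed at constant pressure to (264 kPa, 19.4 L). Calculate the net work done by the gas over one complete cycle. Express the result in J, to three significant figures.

W_net ≈ 8320 J

Constant-volume legs do no work.
W(ii) = (858)(33.4 − 19.4) = 12012 J; W(iv) = (264)(19.4 − 33.4) = -3696 J.
W_net = 12012 − 3696 = 8316 J (the clockwise enclosed area).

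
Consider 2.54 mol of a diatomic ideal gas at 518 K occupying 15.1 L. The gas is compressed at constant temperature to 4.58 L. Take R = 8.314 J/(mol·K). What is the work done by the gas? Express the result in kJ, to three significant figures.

W ≈ -13.1 kJ

Isothermal: W = nRT ln(V₂/V₁).
W = (2.54)(8.314)(518) × ln(4.58/15.1)
  = 10939 × -1.193
W_by_gas = -13050 J.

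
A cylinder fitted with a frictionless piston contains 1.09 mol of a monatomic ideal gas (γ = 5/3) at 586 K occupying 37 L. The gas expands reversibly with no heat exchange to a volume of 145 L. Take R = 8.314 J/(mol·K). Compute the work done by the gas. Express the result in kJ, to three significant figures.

Adiabatic: TV^(γ−1) = const with γ = 5/3.
T₂ = T₁ (V₁/V₂)^(γ−1) = 586 × (37/145)^0.667 = 586 × 0.4023 = 235.8 K.
W_by = nCᵥ(T₁ − T₂) = (1.09)(12.47)(586 − 235.8) = 4761 J.

W ≈ 4.76 kJ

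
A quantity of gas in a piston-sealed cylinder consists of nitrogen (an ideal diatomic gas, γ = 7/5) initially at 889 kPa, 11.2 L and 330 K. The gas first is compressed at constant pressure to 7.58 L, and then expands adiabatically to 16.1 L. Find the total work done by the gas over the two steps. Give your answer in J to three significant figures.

Step 1 (isobaric): W = PΔV = (889 kPa)(7.58 − 11.2 L) = -3218 J.
After step 1: P = 889 kPa, V = 7.58 L, T = 223.3 K.
Step 2 (adiabatic): W = (P₁V₁ − P₂V₂)/(γ−1) = (6739 − 4985)/0.4 = 4383 J.
W_total = -3218 + 4383 = 1165 J.

W_total ≈ 1160 J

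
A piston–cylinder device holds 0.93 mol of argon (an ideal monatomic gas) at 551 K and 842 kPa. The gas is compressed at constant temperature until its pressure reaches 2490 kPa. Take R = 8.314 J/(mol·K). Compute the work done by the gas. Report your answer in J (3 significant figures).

W ≈ -4620 J

Isothermal process: W = nRT ln(V₂/V₁) = nRT ln(P₁/P₂).
W = (0.93)(8.314)(551) × ln(842/2490)
  = 4260 × ln(0.3382) = 4260 × -1.084
W_by_gas = -4619 J.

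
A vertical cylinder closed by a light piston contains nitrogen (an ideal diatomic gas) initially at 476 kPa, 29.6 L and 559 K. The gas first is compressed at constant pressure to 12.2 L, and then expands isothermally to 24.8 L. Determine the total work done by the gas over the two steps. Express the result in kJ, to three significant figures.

W_total ≈ -4.16 kJ

Step 1 (isobaric): W = PΔV = (476 kPa)(12.2 − 29.6 L) = -8282 J.
After step 1: P = 476 kPa, V = 12.2 L, T = 230.4 K.
Step 2 (isothermal): W = P₁V₁ ln(V₂/V₁) = (5807) ln(24.8/12.2) = 4120 J.
W_total = -8282 + 4120 = -4163 J.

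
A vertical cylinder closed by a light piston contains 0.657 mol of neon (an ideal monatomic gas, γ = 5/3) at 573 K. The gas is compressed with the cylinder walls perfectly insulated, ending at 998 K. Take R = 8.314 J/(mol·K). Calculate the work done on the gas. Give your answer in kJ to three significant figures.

Adiabatic ⇒ Q = 0, so W_by = −ΔU = nCᵥ(T₁ − T₂).
Cᵥ = 3R/2 = 12.47 J/(mol·K).
W = (0.657)(12.47)(573 − 998) = -3482 J.
Work on gas = −W_by = 3482 J.

W ≈ 3.48 kJ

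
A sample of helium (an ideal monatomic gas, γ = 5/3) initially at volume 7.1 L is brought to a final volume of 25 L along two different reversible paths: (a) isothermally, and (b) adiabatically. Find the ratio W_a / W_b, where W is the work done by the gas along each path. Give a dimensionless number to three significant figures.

W_a / W_b ≈ 1.48

Path (a) isothermal: W = P₁V₁ ln(V₂/V₁) → W_a/(P₁V₁) = 1.259.
Path (b) adiabatic: W = P₁V₁(1 − (V₁/V₂)^(γ−1))/(γ−1) → W_b/(P₁V₁) = 0.8519.
W_a / W_b = 1.259 / 0.8519 = 1.478.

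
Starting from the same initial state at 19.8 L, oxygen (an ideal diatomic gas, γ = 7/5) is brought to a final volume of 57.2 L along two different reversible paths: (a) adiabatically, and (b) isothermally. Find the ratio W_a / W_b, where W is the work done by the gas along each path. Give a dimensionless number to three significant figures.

Path (a) adiabatic: W = P₁V₁(1 − (V₁/V₂)^(γ−1))/(γ−1) → W_a/(P₁V₁) = 0.8645.
Path (b) isothermal: W = P₁V₁ ln(V₂/V₁) → W_b/(P₁V₁) = 1.061.
W_a / W_b = 0.8645 / 1.061 = 0.8149.

W_a / W_b ≈ 0.815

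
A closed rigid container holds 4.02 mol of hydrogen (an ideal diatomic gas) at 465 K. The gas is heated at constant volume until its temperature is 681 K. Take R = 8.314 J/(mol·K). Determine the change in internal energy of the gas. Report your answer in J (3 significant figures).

Constant volume ⇒ W = 0, so Q = ΔU = nCᵥΔT with Cᵥ = 5R/2 = 20.79 J/(mol·K).
ΔU = (4.02)(20.79)(681 − 465) = 18048 J.

ΔU ≈ 18000 J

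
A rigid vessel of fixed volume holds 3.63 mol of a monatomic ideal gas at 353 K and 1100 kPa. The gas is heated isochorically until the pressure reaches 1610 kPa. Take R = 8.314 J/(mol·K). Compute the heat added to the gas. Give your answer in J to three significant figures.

Constant volume ⇒ W = 0, so Q = ΔU = nCᵥΔT with Cᵥ = 3R/2 = 12.47 J/(mol·K).
At constant V, T₂/T₁ = P₂/P₁ ⇒ ΔT = T₁(P₂/P₁ − 1) = 353·(1610/1100 − 1) = 163.7 K.
ΔU = (3.63)(12.47)(163.7) = 7409 J.

Q ≈ 7410 J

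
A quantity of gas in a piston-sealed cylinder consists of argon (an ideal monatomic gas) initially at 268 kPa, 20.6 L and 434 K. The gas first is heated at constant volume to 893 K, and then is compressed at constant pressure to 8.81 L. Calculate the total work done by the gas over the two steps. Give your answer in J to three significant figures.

Step 1 (isochoric): W = 0 (constant volume).
After step 1: P = 551.4 kPa (V unchanged).
Step 2 (isobaric): W = PΔV = (551.4 kPa)(8.81 − 20.6 L) = -6501 J.
W_total = 0 − 6501 = -6501 J.

W_total ≈ -6500 J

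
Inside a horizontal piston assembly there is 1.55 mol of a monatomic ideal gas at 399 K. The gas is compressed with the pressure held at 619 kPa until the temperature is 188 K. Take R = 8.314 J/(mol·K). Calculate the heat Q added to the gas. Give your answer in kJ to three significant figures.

Q ≈ -6.80 kJ

Isobaric: W = nRΔT = (1.55)(8.314)(-211) = -2719 J.
ΔU = nCᵥΔT with Cᵥ = 3R/2: ΔU = (1.55)(12.47)(-211) = -4079 J.
Q = ΔU + W = -4079 − 2719 = -6798 J.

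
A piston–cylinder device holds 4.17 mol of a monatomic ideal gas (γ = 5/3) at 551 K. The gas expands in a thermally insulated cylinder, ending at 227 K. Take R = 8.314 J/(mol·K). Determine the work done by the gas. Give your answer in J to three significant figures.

Adiabatic ⇒ Q = 0, so W_by = −ΔU = nCᵥ(T₁ − T₂).
Cᵥ = 3R/2 = 12.47 J/(mol·K).
W = (4.17)(12.47)(551 − 227) = 16849 J.

W ≈ 16800 J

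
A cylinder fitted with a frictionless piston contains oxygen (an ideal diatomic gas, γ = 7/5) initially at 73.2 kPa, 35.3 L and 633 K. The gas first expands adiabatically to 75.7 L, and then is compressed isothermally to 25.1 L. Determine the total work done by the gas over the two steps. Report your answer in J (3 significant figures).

Step 1 (adiabatic): W = (P₁V₁ − P₂V₂)/(γ−1) = (2584 − 1904)/0.4 = 1699 J.
After step 1: P = 25.16 kPa, V = 75.7 L, T = 466.5 K.
Step 2 (isothermal): W = P₁V₁ ln(V₂/V₁) = (1904) ln(25.1/75.7) = -2102 J.
W_total = 1699 − 2102 = -403.4 J.

W_total ≈ -403 J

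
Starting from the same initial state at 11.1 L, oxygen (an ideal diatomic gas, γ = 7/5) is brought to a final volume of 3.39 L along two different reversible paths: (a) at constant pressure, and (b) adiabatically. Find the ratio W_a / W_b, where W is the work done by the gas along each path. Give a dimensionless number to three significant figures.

W_a / W_b ≈ 0.458

Path (a) isobaric: W = P₁(V₂ − V₁) → W_a/(P₁V₁) = -0.6946.
Path (b) adiabatic: W = P₁V₁(1 − (V₁/V₂)^(γ−1))/(γ−1) → W_b/(P₁V₁) = -1.518.
W_a / W_b = -0.6946 / -1.518 = 0.4576.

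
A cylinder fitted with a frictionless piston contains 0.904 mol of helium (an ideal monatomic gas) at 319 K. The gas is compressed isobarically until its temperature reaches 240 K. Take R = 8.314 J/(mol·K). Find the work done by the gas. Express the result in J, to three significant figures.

Isobaric: W = P ΔV = nR ΔT.
W = (0.904)(8.314)(240 − 319) = -593.8 J.

W ≈ -594 J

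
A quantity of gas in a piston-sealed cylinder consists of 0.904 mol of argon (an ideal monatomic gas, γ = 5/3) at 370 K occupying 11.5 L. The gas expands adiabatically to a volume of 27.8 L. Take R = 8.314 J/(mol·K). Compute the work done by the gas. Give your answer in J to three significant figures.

Adiabatic: TV^(γ−1) = const with γ = 5/3.
T₂ = T₁ (V₁/V₂)^(γ−1) = 370 × (11.5/27.8)^0.667 = 370 × 0.5552 = 205.4 K.
W_by = nCᵥ(T₁ − T₂) = (0.904)(12.47)(370 − 205.4) = 1855 J.

W ≈ 1860 J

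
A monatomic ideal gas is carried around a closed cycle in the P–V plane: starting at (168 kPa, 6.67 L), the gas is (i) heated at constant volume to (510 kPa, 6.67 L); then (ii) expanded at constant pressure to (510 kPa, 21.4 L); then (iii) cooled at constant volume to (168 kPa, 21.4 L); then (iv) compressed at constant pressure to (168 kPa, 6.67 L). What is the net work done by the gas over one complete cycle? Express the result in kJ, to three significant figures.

Constant-volume legs do no work.
W(ii) = (510)(21.4 − 6.67) = 7512 J; W(iv) = (168)(6.67 − 21.4) = -2475 J.
W_net = 7512 − 2475 = 5038 J (the clockwise enclosed area).

W_net ≈ 5.04 kJ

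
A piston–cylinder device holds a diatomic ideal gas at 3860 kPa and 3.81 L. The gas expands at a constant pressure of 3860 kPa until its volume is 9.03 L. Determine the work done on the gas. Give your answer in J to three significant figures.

Isobaric: W = P ΔV.
W = (3860 kPa)(9.03 − 3.81 L) = (3860)(5.22) = 20149 J.
Work on gas = −W_by = -20149 J.

W ≈ -20100 J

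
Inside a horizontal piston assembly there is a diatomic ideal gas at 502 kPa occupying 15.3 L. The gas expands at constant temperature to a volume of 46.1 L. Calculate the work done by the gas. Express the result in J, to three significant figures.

Isothermal: W = nRT ln(V₂/V₁) = P₁V₁ ln(V₂/V₁).
P₁V₁ = (502 kPa)(15.3 L) = 7681 J.
W = 7681 × ln(46.1/15.3) = 7681 × 1.103
W_by_gas = 8471 J.

W ≈ 8470 J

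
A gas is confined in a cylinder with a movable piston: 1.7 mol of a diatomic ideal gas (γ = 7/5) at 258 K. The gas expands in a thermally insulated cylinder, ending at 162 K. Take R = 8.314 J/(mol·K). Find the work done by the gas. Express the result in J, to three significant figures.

W ≈ 3390 J

Adiabatic ⇒ Q = 0, so W_by = −ΔU = nCᵥ(T₁ − T₂).
Cᵥ = 5R/2 = 20.79 J/(mol·K).
W = (1.7)(20.79)(258 − 162) = 3392 J.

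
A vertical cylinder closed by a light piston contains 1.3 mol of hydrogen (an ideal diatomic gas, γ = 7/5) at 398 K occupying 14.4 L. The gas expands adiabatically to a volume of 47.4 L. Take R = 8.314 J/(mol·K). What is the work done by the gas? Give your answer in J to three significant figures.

Adiabatic: TV^(γ−1) = const with γ = 7/5.
T₂ = T₁ (V₁/V₂)^(γ−1) = 398 × (14.4/47.4)^0.4 = 398 × 0.6209 = 247.1 K.
W_by = nCᵥ(T₁ − T₂) = (1.3)(20.79)(398 − 247.1) = 4077 J.

W ≈ 4080 J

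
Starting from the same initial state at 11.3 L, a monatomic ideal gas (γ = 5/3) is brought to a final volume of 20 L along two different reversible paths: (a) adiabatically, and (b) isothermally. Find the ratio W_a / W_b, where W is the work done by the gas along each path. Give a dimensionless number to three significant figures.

W_a / W_b ≈ 0.832

Path (a) adiabatic: W = P₁V₁(1 − (V₁/V₂)^(γ−1))/(γ−1) → W_a/(P₁V₁) = 0.4748.
Path (b) isothermal: W = P₁V₁ ln(V₂/V₁) → W_b/(P₁V₁) = 0.5709.
W_a / W_b = 0.4748 / 0.5709 = 0.8317.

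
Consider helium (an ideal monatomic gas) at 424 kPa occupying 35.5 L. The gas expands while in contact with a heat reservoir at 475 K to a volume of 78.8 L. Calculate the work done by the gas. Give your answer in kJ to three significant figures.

W ≈ 12.0 kJ

Isothermal: W = nRT ln(V₂/V₁) = P₁V₁ ln(V₂/V₁).
P₁V₁ = (424 kPa)(35.5 L) = 15052 J.
W = 15052 × ln(78.8/35.5) = 15052 × 0.7974
W_by_gas = 12002 J.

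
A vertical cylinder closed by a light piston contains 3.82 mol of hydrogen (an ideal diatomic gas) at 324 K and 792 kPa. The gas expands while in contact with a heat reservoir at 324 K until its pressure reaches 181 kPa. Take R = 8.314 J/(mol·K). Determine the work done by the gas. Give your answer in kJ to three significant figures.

W ≈ 15.2 kJ

Isothermal process: W = nRT ln(V₂/V₁) = nRT ln(P₁/P₂).
W = (3.82)(8.314)(324) × ln(792/181)
  = 10290 × ln(4.376) = 10290 × 1.476
W_by_gas = 15189 J.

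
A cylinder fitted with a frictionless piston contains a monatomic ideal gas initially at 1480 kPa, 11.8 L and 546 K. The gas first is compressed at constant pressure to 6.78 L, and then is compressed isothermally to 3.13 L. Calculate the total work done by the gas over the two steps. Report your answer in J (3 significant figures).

Step 1 (isobaric): W = PΔV = (1480 kPa)(6.78 − 11.8 L) = -7430 J.
After step 1: P = 1480 kPa, V = 6.78 L, T = 313.7 K.
Step 2 (isothermal): W = P₁V₁ ln(V₂/V₁) = (10034) ln(3.13/6.78) = -7756 J.
W_total = -7430 − 7756 = -15186 J.

W_total ≈ -15200 J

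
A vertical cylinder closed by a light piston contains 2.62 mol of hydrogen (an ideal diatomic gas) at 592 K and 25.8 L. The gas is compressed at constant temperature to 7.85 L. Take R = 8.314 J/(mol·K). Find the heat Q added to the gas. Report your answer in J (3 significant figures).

Isothermal ⇒ ΔU = 0, so Q = W = nRT ln(V₂/V₁).
Q = (2.62)(8.314)(592) ln(7.85/25.8) = 12895 × -1.19 = -15344 J.

Q ≈ -15300 J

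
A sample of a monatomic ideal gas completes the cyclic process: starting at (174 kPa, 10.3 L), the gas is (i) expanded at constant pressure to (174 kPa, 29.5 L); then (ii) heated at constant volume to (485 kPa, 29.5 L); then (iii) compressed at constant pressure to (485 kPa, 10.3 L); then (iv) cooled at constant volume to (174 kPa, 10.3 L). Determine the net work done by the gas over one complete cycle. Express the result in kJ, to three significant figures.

Constant-volume legs do no work.
W(i) = (174)(29.5 − 10.3) = 3341 J; W(iii) = (485)(10.3 − 29.5) = -9312 J.
W_net = 3341 − 9312 = -5971 J (the counter-clockwise enclosed area).

W_net ≈ -5.97 kJ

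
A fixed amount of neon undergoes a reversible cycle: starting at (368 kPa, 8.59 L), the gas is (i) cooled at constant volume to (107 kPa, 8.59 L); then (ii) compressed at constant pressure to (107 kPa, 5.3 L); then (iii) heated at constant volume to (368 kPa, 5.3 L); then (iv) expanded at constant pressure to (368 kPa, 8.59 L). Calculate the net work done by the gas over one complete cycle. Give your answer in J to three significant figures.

W_net ≈ 859 J

Constant-volume legs do no work.
W(ii) = (107)(5.3 − 8.59) = -352 J; W(iv) = (368)(8.59 − 5.3) = 1211 J.
W_net = -352 + 1211 = 858.7 J (the clockwise enclosed area).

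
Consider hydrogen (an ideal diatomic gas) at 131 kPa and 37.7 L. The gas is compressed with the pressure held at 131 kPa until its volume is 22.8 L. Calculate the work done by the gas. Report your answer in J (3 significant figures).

Isobaric: W = P ΔV.
W = (131 kPa)(22.8 − 37.7 L) = (131)(-14.9) = -1952 J.

W ≈ -1950 J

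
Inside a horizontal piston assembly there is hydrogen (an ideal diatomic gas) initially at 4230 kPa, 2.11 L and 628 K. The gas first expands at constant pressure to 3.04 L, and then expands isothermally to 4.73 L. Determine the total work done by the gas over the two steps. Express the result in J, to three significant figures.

Step 1 (isobaric): W = PΔV = (4230 kPa)(3.04 − 2.11 L) = 3934 J.
After step 1: P = 4230 kPa, V = 3.04 L, T = 904.8 K.
Step 2 (isothermal): W = P₁V₁ ln(V₂/V₁) = (12859) ln(4.73/3.04) = 5685 J.
W_total = 3934 + 5685 = 9619 J.

W_total ≈ 9620 J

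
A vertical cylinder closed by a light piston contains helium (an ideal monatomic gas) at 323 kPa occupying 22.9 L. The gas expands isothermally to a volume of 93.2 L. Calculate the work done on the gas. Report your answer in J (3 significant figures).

Isothermal: W = nRT ln(V₂/V₁) = P₁V₁ ln(V₂/V₁).
P₁V₁ = (323 kPa)(22.9 L) = 7397 J.
W = 7397 × ln(93.2/22.9) = 7397 × 1.404
W_by_gas = 10382 J; work on gas = −W_by = -10382 J.

W ≈ -10400 J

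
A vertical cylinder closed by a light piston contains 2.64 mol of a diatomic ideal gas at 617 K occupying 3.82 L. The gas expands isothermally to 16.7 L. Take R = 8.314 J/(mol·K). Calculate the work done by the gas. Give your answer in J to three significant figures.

Isothermal: W = nRT ln(V₂/V₁).
W = (2.64)(8.314)(617) × ln(16.7/3.82)
  = 13543 × 1.475
W_by_gas = 19977 J.

W ≈ 20000 J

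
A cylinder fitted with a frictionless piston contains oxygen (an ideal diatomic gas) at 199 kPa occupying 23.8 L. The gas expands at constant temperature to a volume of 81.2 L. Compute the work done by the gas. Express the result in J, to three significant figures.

Isothermal: W = nRT ln(V₂/V₁) = P₁V₁ ln(V₂/V₁).
P₁V₁ = (199 kPa)(23.8 L) = 4736 J.
W = 4736 × ln(81.2/23.8) = 4736 × 1.227
W_by_gas = 5812 J.

W ≈ 5810 J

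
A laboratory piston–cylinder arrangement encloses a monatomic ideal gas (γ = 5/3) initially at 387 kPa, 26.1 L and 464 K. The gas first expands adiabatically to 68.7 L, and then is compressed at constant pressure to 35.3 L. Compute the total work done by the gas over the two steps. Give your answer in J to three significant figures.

W_total ≈ 4630 J

Step 1 (adiabatic): W = (P₁V₁ − P₂V₂)/(γ−1) = (10101 − 5298)/0.667 = 7204 J.
After step 1: P = 77.12 kPa, V = 68.7 L, T = 243.4 K.
Step 2 (isobaric): W = PΔV = (77.12 kPa)(35.3 − 68.7 L) = -2576 J.
W_total = 7204 − 2576 = 4628 J.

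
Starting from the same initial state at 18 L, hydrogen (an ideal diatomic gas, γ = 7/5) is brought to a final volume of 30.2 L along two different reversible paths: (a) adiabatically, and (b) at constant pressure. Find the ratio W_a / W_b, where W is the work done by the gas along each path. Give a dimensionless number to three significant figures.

Path (a) adiabatic: W = P₁V₁(1 − (V₁/V₂)^(γ−1))/(γ−1) → W_a/(P₁V₁) = 0.4674.
Path (b) isobaric: W = P₁(V₂ − V₁) → W_b/(P₁V₁) = 0.6778.
W_a / W_b = 0.4674 / 0.6778 = 0.6896.

W_a / W_b ≈ 0.690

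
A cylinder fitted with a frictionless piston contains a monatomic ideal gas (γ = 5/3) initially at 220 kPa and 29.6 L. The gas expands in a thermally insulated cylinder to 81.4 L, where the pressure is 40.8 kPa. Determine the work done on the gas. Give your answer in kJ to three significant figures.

W ≈ -4.79 kJ

Adiabatic: W = (P₁V₁ − P₂V₂)/(γ − 1) with γ = 5/3.
P₁V₁ = 6512 J, P₂V₂ = 3321 J.
W = (6512 − 3321) / 0.6667 = 4786 J.
Work on gas = −W_by = -4786 J.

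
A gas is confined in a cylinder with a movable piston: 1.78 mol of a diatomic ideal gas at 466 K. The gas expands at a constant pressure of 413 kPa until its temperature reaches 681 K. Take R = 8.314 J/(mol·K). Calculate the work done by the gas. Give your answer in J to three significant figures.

Isobaric: W = P ΔV = nR ΔT.
W = (1.78)(8.314)(681 − 466) = 3182 J.

W ≈ 3180 J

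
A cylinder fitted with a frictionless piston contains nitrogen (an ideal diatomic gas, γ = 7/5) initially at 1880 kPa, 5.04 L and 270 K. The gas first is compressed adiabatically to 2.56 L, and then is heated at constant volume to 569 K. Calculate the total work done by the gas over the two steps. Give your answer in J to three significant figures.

Step 1 (adiabatic): W = (P₁V₁ − P₂V₂)/(γ−1) = (9475 − 12424)/0.4 = -7372 J.
Step 2 (isochoric): W = 0 (constant volume).
W_total = -7372 + 0 = -7372 J.

W_total ≈ -7370 J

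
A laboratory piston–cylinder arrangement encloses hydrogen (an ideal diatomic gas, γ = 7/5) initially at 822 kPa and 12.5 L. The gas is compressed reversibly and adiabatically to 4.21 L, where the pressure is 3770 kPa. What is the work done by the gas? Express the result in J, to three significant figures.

Adiabatic: W = (P₁V₁ − P₂V₂)/(γ − 1) with γ = 7/5.
P₁V₁ = 10275 J, P₂V₂ = 15872 J.
W = (10275 − 15872) / 0.4 = -13992 J.

W ≈ -14000 J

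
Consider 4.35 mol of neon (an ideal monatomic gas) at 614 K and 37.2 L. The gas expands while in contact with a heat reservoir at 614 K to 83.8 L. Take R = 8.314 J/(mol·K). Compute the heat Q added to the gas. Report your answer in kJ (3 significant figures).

Q ≈ 18.0 kJ

Isothermal ⇒ ΔU = 0, so Q = W = nRT ln(V₂/V₁).
Q = (4.35)(8.314)(614) ln(83.8/37.2) = 22206 × 0.8121 = 18034 J.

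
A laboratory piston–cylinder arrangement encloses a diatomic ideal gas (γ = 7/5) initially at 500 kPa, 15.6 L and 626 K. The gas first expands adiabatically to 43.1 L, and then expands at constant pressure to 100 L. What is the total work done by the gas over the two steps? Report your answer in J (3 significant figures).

Step 1 (adiabatic): W = (P₁V₁ − P₂V₂)/(γ−1) = (7800 − 5195)/0.4 = 6513 J.
After step 1: P = 120.5 kPa, V = 43.1 L, T = 416.9 K.
Step 2 (isobaric): W = PΔV = (120.5 kPa)(100 − 43.1 L) = 6858 J.
W_total = 6513 + 6858 = 13371 J.

W_total ≈ 13400 J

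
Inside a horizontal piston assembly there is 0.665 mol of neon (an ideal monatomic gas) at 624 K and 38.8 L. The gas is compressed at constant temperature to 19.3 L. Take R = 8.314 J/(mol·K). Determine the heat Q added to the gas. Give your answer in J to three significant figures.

Isothermal ⇒ ΔU = 0, so Q = W = nRT ln(V₂/V₁).
Q = (0.665)(8.314)(624) ln(19.3/38.8) = 3450 × -0.6983 = -2409 J.

Q ≈ -2410 J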